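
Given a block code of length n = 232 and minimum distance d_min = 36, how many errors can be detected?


Detection capability = d_min - 1 = 36 - 1 = 35

35 errors


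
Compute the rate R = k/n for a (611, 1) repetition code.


Rate = k/n = 1/611

1/611


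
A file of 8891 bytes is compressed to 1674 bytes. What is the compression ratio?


Ratio = original / compressed = 8891 / 1674 = 5.3112

5.3112


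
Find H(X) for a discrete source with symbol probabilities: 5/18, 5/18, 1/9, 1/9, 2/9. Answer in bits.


H = -sum(p_i * log2(p_i)). Terms: -(5/18)*log2(5/18) = 0.513332; -(5/18)*log2(5/18) = 0.513332; -(1/9)*log2(1/9) = 0.352214; -(1/9)*log2(1/9) = 0.352214; -(2/9)*log2(2/9) = 0.482206. H = 0.513332 + 0.513332 + 0.352214 + 0.352214 + 0.482206 = 2.2133

2.2133 bits


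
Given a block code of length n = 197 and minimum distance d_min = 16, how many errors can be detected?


Detection capability = d_min - 1 = 16 - 1 = 15

15 errors


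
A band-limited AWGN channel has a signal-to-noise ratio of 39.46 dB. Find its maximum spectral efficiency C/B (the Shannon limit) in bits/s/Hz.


SNR_linear = 10^(39.46/10) = 8830.799; C/B = log2(1 + SNR_linear) = log2(1 + 8830.799) = 13.1085

13.1085 bits/s/Hz


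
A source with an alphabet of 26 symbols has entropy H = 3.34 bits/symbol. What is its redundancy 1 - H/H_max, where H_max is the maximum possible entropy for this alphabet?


H_max = log2(K) = log2(26) = 4.7004 bits/symbol. Redundancy = 1 - H/H_max = 1 - 3.34/4.7004 = 1 - 0.7106 = 0.2894

0.2894


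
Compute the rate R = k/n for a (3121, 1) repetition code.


Rate = k/n = 1/3121

1/3121


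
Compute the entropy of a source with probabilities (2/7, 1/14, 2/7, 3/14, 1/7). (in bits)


H = -sum(p_i * log2(p_i)). Terms: -(2/7)*log2(2/7) = 0.516387; -(1/14)*log2(1/14) = 0.271954; -(2/7)*log2(2/7) = 0.516387; -(3/14)*log2(3/14) = 0.476227; -(1/7)*log2(1/7) = 0.401051. H = 0.516387 + 0.271954 + 0.516387 + 0.476227 + 0.401051 = 2.182

2.182 bits


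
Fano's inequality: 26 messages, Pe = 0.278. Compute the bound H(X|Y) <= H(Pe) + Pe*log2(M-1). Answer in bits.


H(Pe) = -Pe*log2(Pe) - (1-Pe)*log2(1-Pe) = -0.278*log2(0.278) - 0.722*log2(0.722) = 0.513422 + 0.339289 = 0.8527. Pe*log2(M-1) = 0.278*log2(25) = 1.290992. Bound = H(Pe) + Pe*log2(M-1) = 0.513422 + 0.339289 + 1.290992 = 2.1437

2.1437 bits


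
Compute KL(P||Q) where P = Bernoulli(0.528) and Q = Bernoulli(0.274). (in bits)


KL = p*log2(p/q) + (1-p)*log2((1-p)/(1-q)) = 0.528*log2(0.528/0.274) + 0.472*log2(0.472/0.726) = 0.2065

0.2065 bits


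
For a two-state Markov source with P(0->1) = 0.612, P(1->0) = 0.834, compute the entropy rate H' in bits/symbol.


Stationary distribution: pi_0 = p10/(p01+p10) = 0.5768, pi_1 = 0.4232. Entropy rate H' = pi_0*H(p01) + pi_1*H(p10) = 0.5768*0.9635 + 0.4232*0.6485 = 0.8302

0.8302 bits/symbol


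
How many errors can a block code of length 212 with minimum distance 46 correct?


Correction capability = floor((d-1)/2) = floor((46-1)/2) = 22

22 errors


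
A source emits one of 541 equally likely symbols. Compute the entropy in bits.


H = log2(n) = log2(541) = 9.0795

9.0795 bits


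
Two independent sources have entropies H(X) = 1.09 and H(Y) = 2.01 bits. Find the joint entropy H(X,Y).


For independent variables, H(X,Y) = H(X) + H(Y) = 1.09 + 2.01 = 3.1

3.1 bits


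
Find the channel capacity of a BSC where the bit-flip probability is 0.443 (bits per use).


H(p) = -p*log2(p) - (1-p)*log2(1-p) = -0.443*log2(0.443) - 0.557*log2(0.557) = 0.520357 + 0.470248 = 0.9906. C = 1 - H(p) = 1 - 0.9906 = 0.0094

0.0094 bits


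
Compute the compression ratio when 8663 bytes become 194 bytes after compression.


Ratio = original / compressed = 8663 / 194 = 44.6546

44.6546


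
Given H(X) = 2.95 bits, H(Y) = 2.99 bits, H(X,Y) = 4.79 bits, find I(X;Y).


I(X;Y) = H(X) + H(Y) - H(X,Y) = 2.95 + 2.99 - 4.79 = 1.15

1.15 bits


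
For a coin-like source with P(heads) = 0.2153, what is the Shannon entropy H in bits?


H = -p*log2(p) - (1-p)*log2(1-p). -0.2153*log2(0.2153) = 0.477014; -0.7847*log2(0.7847) = 0.274478. H = 0.477014 + 0.274478 = 0.7515

0.7515 bits


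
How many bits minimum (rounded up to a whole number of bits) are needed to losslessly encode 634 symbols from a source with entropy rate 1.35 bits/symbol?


Minimum bits >= n * H = 634 * 1.35 = 855.9, rounded up to a whole number of bits = 856

856 bits


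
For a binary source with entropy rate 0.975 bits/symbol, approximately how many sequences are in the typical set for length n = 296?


log2|A_typical| = nH = 296 * 0.975 = 288.6, so |A_typical| ~ 2^288.6 = 7.538e+86

7.538e+86


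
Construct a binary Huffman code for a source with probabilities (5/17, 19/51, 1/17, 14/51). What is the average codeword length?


Huffman construction (repeatedly merge the two least-probable nodes; each merge adds 1 bit to every symbol beneath it): 1/17 + 14/51 = 1/3; 5/17 + 1/3 = 32/51; 19/51 + 32/51 = 1. Resulting codeword lengths (in the order the probabilities were given): (2, 1, 3, 3). L_avg = sum(p_i * l_i) = 5/17*2 + 19/51*1 + 1/17*3 + 14/51*3 = 100/51 = 1.9608

1.9608 bits


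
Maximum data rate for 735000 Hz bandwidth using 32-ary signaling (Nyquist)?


Rate = 2 * B * log2(M) = 2 * 735000 * 5.0 = 7350000.0

7350000.0 bps


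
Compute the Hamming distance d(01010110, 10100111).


Count differing positions: ^ ^ ^ ^ . . . ^ = 5 differences

5


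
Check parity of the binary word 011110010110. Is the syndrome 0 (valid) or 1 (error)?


Syndrome = XOR of all bits = 0 XOR 1 XOR 1 XOR 1 XOR 1 XOR 0 XOR 0 XOR 1 XOR 0 XOR 1 XOR 1 XOR 0 = 1

1


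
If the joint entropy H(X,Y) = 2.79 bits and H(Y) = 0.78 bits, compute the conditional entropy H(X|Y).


H(X|Y) = H(X,Y) - H(Y) = 2.79 - 0.78 = 2.01

2.01 bits


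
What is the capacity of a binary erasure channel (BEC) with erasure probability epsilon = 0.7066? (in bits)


C = 1 - epsilon = 1 - 0.7066 = 0.2934

0.2934 bits


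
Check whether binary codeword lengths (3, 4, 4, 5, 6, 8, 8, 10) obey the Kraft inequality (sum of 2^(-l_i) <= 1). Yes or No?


Kraft sum = sum(2^(-l_i)) = 0.3057, need <= 1. Result: satisfied (a binary prefix-free code with these lengths exists)

Yes


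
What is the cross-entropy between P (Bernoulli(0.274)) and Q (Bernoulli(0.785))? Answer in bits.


H(P,Q) = -p*log2(q) - (1-p)*log2(1-q). -0.274*log2(0.785) = 0.095691; -0.726*log2(0.215) = 1.609971. H(P,Q) = 0.095691 + 1.609971 = 1.7057

1.7057 bits


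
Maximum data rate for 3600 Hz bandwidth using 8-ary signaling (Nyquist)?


Rate = 2 * B * log2(M) = 2 * 3600 * 3.0 = 21600.0

21600.0 bps


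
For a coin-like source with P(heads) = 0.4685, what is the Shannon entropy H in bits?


H = -p*log2(p) - (1-p)*log2(1-p). -0.4685*log2(0.4685) = 0.512482; -0.5315*log2(0.5315) = 0.484653. H = 0.512482 + 0.484653 = 0.9971

0.9971 bits


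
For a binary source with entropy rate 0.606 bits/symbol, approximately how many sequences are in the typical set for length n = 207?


log2|A_typical| = nH = 207 * 0.606 = 125.442, so |A_typical| ~ 2^125.442 = 5.778e+37

5.778e+37


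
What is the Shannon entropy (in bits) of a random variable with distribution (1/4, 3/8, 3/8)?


H = -sum(p_i * log2(p_i)). Terms: -(1/4)*log2(1/4) = 0.500000; -(3/8)*log2(3/8) = 0.530639; -(3/8)*log2(3/8) = 0.530639. H = 0.500000 + 0.530639 + 0.530639 = 1.5613

1.5613 bits


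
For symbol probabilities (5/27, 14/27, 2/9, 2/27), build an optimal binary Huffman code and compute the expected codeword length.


Huffman construction (repeatedly merge the two least-probable nodes; each merge adds 1 bit to every symbol beneath it): 2/27 + 5/27 = 7/27; 2/9 + 7/27 = 13/27; 13/27 + 14/27 = 1. Resulting codeword lengths (in the order the probabilities were given): (3, 1, 2, 3). L_avg = sum(p_i * l_i) = 5/27*3 + 14/27*1 + 2/9*2 + 2/27*3 = 47/27 = 1.7407

1.7407 bits


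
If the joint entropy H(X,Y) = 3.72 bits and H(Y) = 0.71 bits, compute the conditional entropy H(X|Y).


H(X|Y) = H(X,Y) - H(Y) = 3.72 - 0.71 = 3.01

3.01 bits


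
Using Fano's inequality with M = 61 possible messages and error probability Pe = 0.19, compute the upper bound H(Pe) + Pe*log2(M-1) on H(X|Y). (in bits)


H(Pe) = -Pe*log2(Pe) - (1-Pe)*log2(1-Pe) = -0.19*log2(0.19) - 0.81*log2(0.81) = 0.455226 + 0.246245 = 0.7015. Pe*log2(M-1) = 0.19*log2(60) = 1.122309. Bound = H(Pe) + Pe*log2(M-1) = 0.455226 + 0.246245 + 1.122309 = 1.8238

1.8238 bits


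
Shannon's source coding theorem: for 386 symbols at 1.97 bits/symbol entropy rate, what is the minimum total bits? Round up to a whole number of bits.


Minimum bits >= n * H = 386 * 1.97 = 760.42, rounded up to a whole number of bits = 761

761 bits


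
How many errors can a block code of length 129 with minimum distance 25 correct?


Correction capability = floor((d-1)/2) = floor((25-1)/2) = 12

12 errors


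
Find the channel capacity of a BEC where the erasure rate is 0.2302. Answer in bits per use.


C = 1 - epsilon = 1 - 0.2302 = 0.7698

0.7698 bits


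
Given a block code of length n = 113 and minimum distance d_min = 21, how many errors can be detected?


Detection capability = d_min - 1 = 21 - 1 = 20

20 errors


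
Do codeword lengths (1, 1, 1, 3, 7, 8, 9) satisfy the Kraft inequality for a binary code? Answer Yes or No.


Kraft sum = sum(2^(-l_i)) = 1.6387, need <= 1. Result: violated (a binary prefix-free code with these lengths cannot exist)

No


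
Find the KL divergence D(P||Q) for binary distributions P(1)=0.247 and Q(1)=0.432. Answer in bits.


KL = p*log2(p/q) + (1-p)*log2((1-p)/(1-q)) = 0.247*log2(0.247/0.432) + 0.753*log2(0.753/0.568) = 0.1071

0.1071 bits


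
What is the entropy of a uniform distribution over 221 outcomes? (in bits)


H = log2(n) = log2(221) = 7.7879

7.7879 bits


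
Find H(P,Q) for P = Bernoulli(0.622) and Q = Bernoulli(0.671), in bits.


H(P,Q) = -p*log2(q) - (1-p)*log2(1-q). -0.622*log2(0.671) = 0.358033; -0.378*log2(0.329) = 0.606252. H(P,Q) = 0.358033 + 0.606252 = 0.9643

0.9643 bits


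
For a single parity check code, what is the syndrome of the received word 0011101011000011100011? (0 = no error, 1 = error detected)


Syndrome = XOR of all bits = 0 XOR 0 XOR 1 XOR 1 XOR 1 XOR 0 XOR 1 XOR 0 XOR 1 XOR 1 XOR 0 XOR 0 XOR 0 XOR 0 XOR 1 XOR 1 XOR 1 XOR 0 XOR 0 XOR 0 XOR 1 XOR 1 = 1

1


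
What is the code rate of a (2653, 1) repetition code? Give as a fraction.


Rate = k/n = 1/2653

1/2653


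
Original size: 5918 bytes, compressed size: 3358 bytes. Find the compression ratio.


Ratio = original / compressed = 5918 / 3358 = 1.7624

1.7624


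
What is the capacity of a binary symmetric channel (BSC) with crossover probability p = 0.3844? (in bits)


H(p) = -p*log2(p) - (1-p)*log2(1-p) = -0.3844*log2(0.3844) - 0.6156*log2(0.6156) = 0.530211 + 0.430880 = 0.9611. C = 1 - H(p) = 1 - 0.9611 = 0.0389

0.0389 bits


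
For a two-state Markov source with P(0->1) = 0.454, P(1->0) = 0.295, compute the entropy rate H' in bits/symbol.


Stationary distribution: pi_0 = p10/(p01+p10) = 0.3939, pi_1 = 0.6061. Entropy rate H' = pi_0*H(p01) + pi_1*H(p10) = 0.3939*0.9939 + 0.6061*0.8751 = 0.9219

0.9219 bits/symbol


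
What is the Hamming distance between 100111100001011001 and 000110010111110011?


Count differing positions: ^ . . . . ^ ^ ^ . ^ ^ . ^ . ^ . ^ . = 9 differences

9


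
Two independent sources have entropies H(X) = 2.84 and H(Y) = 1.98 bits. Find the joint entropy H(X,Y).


For independent variables, H(X,Y) = H(X) + H(Y) = 2.84 + 1.98 = 4.82

4.82 bits


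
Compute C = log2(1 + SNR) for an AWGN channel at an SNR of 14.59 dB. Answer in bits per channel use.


SNR_linear = 10^(14.59/10) = 28.774; C = log2(1 + SNR_linear) = log2(1 + 28.774) = 4.896

4.896 bits/channel use


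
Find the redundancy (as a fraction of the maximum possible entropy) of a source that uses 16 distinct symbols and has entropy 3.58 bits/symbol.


H_max = log2(K) = log2(16) = 4.0 bits/symbol. Redundancy = 1 - H/H_max = 1 - 3.58/4.0 = 1 - 0.895 = 0.105

0.105


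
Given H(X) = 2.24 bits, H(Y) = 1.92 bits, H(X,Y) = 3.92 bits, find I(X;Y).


I(X;Y) = H(X) + H(Y) - H(X,Y) = 2.24 + 1.92 - 3.92 = 0.24

0.24 bits


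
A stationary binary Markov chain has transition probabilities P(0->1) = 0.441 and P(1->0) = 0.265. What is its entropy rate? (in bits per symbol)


Stationary distribution: pi_0 = p10/(p01+p10) = 0.3754, pi_1 = 0.6246. Entropy rate H' = pi_0*H(p01) + pi_1*H(p10) = 0.3754*0.9899 + 0.6246*0.8342 = 0.8927

0.8927 bits/symbol


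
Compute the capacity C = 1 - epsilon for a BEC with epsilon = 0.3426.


C = 1 - epsilon = 1 - 0.3426 = 0.6574

0.6574 bits


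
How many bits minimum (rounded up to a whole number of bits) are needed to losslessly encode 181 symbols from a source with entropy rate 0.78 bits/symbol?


Minimum bits >= n * H = 181 * 0.78 = 141.18, rounded up to a whole number of bits = 142

142 bits


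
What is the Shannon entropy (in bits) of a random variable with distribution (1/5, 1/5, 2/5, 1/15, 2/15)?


H = -sum(p_i * log2(p_i)). Terms: -(1/5)*log2(1/5) = 0.464386; -(1/5)*log2(1/5) = 0.464386; -(2/5)*log2(2/5) = 0.528771; -(1/15)*log2(1/15) = 0.260459; -(2/15)*log2(2/15) = 0.387585. H = 0.464386 + 0.464386 + 0.528771 + 0.260459 + 0.387585 = 2.1056

2.1056 bits


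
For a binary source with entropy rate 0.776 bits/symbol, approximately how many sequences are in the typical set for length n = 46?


log2|A_typical| = nH = 46 * 0.776 = 35.696, so |A_typical| ~ 2^35.696 = 5.566e+10

5.566e+10


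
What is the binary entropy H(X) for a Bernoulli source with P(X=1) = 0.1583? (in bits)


H = -p*log2(p) - (1-p)*log2(1-p). -0.1583*log2(0.1583) = 0.420962; -0.8417*log2(0.8417) = 0.209265. H = 0.420962 + 0.209265 = 0.6302

0.6302 bits


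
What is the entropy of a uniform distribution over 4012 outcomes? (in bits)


H = log2(n) = log2(4012) = 11.9701

11.9701 bits


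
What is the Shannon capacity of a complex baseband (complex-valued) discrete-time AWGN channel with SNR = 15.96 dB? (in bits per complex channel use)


SNR_linear = 10^(15.96/10) = 39.4457; C = log2(1 + SNR_linear) = log2(1 + 39.4457) = 5.3379

5.3379 bits/channel use


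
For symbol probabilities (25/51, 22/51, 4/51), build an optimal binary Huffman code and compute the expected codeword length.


Huffman construction (repeatedly merge the two least-probable nodes; each merge adds 1 bit to every symbol beneath it): 4/51 + 22/51 = 26/51; 25/51 + 26/51 = 1. Resulting codeword lengths (in the order the probabilities were given): (1, 2, 2). L_avg = sum(p_i * l_i) = 25/51*1 + 22/51*2 + 4/51*2 = 77/51 = 1.5098

1.5098 bits


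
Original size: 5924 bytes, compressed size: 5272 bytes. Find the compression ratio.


Ratio = original / compressed = 5924 / 5272 = 1.1237

1.1237


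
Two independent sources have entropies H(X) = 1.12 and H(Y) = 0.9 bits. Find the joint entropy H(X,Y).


For independent variables, H(X,Y) = H(X) + H(Y) = 1.12 + 0.9 = 2.02

2.02 bits


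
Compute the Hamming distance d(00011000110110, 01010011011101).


Count differing positions: . ^ . . ^ . ^ ^ ^ . ^ . ^ ^ = 8 differences

8


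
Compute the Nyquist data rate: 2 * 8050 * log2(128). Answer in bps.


Rate = 2 * B * log2(M) = 2 * 8050 * 7.0 = 112700.0

112700.0 bps


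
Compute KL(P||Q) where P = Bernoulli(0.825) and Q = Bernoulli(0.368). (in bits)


KL = p*log2(p/q) + (1-p)*log2((1-p)/(1-q)) = 0.825*log2(0.825/0.368) + 0.175*log2(0.175/0.632) = 0.6367

0.6367 bits


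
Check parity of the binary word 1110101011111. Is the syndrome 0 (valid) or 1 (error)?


Syndrome = XOR of all bits = 1 XOR 1 XOR 1 XOR 0 XOR 1 XOR 0 XOR 1 XOR 0 XOR 1 XOR 1 XOR 1 XOR 1 XOR 1 = 0

0


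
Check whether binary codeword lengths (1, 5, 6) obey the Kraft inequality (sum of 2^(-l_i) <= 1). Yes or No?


Kraft sum = sum(2^(-l_i)) = 0.5469, need <= 1. Result: satisfied (a binary prefix-free code with these lengths exists)

Yes


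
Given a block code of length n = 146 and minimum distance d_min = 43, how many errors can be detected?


Detection capability = d_min - 1 = 43 - 1 = 42

42 errors


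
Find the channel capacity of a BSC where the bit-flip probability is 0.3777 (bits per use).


H(p) = -p*log2(p) - (1-p)*log2(1-p) = -0.3777*log2(0.3777) - 0.6223*log2(0.6223) = 0.530550 + 0.425851 = 0.9564. C = 1 - H(p) = 1 - 0.9564 = 0.0436

0.0436 bits


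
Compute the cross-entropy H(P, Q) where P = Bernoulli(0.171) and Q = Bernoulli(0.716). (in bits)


H(P,Q) = -p*log2(q) - (1-p)*log2(1-q). -0.171*log2(0.716) = 0.082417; -0.829*log2(0.284) = 1.505495. H(P,Q) = 0.082417 + 1.505495 = 1.5879

1.5879 bits


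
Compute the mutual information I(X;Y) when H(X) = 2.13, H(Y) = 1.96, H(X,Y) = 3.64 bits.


I(X;Y) = H(X) + H(Y) - H(X,Y) = 2.13 + 1.96 - 3.64 = 0.45

0.45 bits


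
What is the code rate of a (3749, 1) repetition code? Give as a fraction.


Rate = k/n = 1/3749

1/3749


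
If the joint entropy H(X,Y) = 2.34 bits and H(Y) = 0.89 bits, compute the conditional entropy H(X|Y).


H(X|Y) = H(X,Y) - H(Y) = 2.34 - 0.89 = 1.45

1.45 bits


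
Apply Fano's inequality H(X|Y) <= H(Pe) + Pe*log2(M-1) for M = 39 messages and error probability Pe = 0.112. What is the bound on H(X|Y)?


H(Pe) = -Pe*log2(Pe) - (1-Pe)*log2(1-Pe) = -0.112*log2(0.112) - 0.888*log2(0.888) = 0.353744 + 0.152175 = 0.5059. Pe*log2(M-1) = 0.112*log2(38) = 0.587768. Bound = H(Pe) + Pe*log2(M-1) = 0.353744 + 0.152175 + 0.587768 = 1.0937

1.0937 bits


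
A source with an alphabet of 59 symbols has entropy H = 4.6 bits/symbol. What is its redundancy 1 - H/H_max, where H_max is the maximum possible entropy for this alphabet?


H_max = log2(K) = log2(59) = 5.8826 bits/symbol. Redundancy = 1 - H/H_max = 1 - 4.6/5.8826 = 1 - 0.782 = 0.218

0.218


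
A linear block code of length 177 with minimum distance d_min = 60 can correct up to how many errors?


Correction capability = floor((d-1)/2) = floor((60-1)/2) = 29

29 errors


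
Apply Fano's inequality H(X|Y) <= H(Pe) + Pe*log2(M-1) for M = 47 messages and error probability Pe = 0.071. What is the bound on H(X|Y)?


H(Pe) = -Pe*log2(Pe) - (1-Pe)*log2(1-Pe) = -0.071*log2(0.071) - 0.929*log2(0.929) = 0.270939 + 0.098706 = 0.3696. Pe*log2(M-1) = 0.071*log2(46) = 0.392173. Bound = H(Pe) + Pe*log2(M-1) = 0.270939 + 0.098706 + 0.392173 = 0.7618

0.7618 bits


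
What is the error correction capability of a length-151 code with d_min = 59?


Correction capability = floor((d-1)/2) = floor((59-1)/2) = 29

29 errors


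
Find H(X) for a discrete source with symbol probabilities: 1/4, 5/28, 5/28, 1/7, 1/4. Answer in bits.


H = -sum(p_i * log2(p_i)). Terms: -(1/4)*log2(1/4) = 0.500000; -(5/28)*log2(5/28) = 0.443826; -(5/28)*log2(5/28) = 0.443826; -(1/7)*log2(1/7) = 0.401051; -(1/4)*log2(1/4) = 0.500000. H = 0.500000 + 0.443826 + 0.443826 + 0.401051 + 0.500000 = 2.2887

2.2887 bits


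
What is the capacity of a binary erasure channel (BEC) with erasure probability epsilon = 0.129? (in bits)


C = 1 - epsilon = 1 - 0.129 = 0.871

0.871 bits


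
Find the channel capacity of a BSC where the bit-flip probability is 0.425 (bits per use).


H(p) = -p*log2(p) - (1-p)*log2(1-p) = -0.425*log2(0.425) - 0.575*log2(0.575) = 0.524648 + 0.459061 = 0.9837. C = 1 - H(p) = 1 - 0.9837 = 0.0163

0.0163 bits


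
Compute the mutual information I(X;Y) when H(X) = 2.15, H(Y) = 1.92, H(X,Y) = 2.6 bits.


I(X;Y) = H(X) + H(Y) - H(X,Y) = 2.15 + 1.92 - 2.6 = 1.47

1.47 bits


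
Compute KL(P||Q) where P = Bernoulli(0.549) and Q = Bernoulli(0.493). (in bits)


KL = p*log2(p/q) + (1-p)*log2((1-p)/(1-q)) = 0.549*log2(0.549/0.493) + 0.451*log2(0.451/0.507) = 0.0091

0.0091 bits


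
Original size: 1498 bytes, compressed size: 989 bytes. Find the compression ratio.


Ratio = original / compressed = 1498 / 989 = 1.5147

1.5147


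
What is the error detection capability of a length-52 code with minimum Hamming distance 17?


Detection capability = d_min - 1 = 17 - 1 = 16

16 errors


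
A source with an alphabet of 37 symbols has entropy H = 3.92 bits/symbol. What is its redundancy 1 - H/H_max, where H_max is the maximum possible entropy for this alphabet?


H_max = log2(K) = log2(37) = 5.2095 bits/symbol. Redundancy = 1 - H/H_max = 1 - 3.92/5.2095 = 1 - 0.7525 = 0.2475

0.2475


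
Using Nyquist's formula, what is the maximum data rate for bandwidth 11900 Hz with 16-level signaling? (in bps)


Rate = 2 * B * log2(M) = 2 * 11900 * 4.0 = 95200.0

95200.0 bps


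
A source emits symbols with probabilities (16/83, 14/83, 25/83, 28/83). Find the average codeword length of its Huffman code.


Huffman construction (repeatedly merge the two least-probable nodes; each merge adds 1 bit to every symbol beneath it): 14/83 + 16/83 = 30/83; 25/83 + 28/83 = 53/83; 30/83 + 53/83 = 1. Resulting codeword lengths (in the order the probabilities were given): (2, 2, 2, 2). L_avg = sum(p_i * l_i) = 16/83*2 + 14/83*2 + 25/83*2 + 28/83*2 = 2

2.0 bits


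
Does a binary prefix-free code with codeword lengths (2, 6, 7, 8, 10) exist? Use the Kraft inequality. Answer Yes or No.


Kraft sum = sum(2^(-l_i)) = 0.2783, need <= 1. Result: satisfied (a binary prefix-free code with these lengths exists)

Yes


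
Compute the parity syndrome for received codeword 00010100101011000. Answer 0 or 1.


Syndrome = XOR of all bits = 0 XOR 0 XOR 0 XOR 1 XOR 0 XOR 1 XOR 0 XOR 0 XOR 1 XOR 0 XOR 1 XOR 0 XOR 1 XOR 1 XOR 0 XOR 0 XOR 0 = 0

0


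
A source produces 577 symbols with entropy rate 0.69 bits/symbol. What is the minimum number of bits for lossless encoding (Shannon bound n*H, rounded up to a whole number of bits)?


Minimum bits >= n * H = 577 * 0.69 = 398.13, rounded up to a whole number of bits = 399

399 bits


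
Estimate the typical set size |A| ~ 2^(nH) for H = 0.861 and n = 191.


log2|A_typical| = nH = 191 * 0.861 = 164.451, so |A_typical| ~ 2^164.451 = 3.197e+49

3.197e+49


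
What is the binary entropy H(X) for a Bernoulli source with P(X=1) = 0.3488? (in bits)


H = -p*log2(p) - (1-p)*log2(1-p). -0.3488*log2(0.3488) = 0.530011; -0.6512*log2(0.6512) = 0.402980. H = 0.530011 + 0.402980 = 0.933

0.933 bits


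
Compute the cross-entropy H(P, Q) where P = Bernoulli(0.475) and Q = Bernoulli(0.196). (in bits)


H(P,Q) = -p*log2(q) - (1-p)*log2(1-q). -0.475*log2(0.196) = 1.116760; -0.525*log2(0.804) = 0.165235. H(P,Q) = 1.116760 + 0.165235 = 1.282

1.282 bits


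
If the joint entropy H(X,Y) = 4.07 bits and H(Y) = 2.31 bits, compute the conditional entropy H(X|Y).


H(X|Y) = H(X,Y) - H(Y) = 4.07 - 2.31 = 1.76

1.76 bits


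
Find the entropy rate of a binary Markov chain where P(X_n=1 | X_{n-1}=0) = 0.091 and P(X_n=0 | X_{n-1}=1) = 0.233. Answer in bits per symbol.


Stationary distribution: pi_0 = p10/(p01+p10) = 0.7191, pi_1 = 0.2809. Entropy rate H' = pi_0*H(p01) + pi_1*H(p10) = 0.7191*0.4398 + 0.2809*0.7832 = 0.5362

0.5362 bits/symbol


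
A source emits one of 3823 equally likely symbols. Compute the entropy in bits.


H = log2(n) = log2(3823) = 11.9005

11.9005 bits


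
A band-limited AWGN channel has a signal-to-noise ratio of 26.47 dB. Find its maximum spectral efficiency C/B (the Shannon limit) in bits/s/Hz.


SNR_linear = 10^(26.47/10) = 443.6086; C/B = log2(1 + SNR_linear) = log2(1 + 443.6086) = 8.7964

8.7964 bits/s/Hz


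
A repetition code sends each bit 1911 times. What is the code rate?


Rate = k/n = 1/1911

1/1911


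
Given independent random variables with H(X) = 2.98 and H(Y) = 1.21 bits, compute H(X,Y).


For independent variables, H(X,Y) = H(X) + H(Y) = 2.98 + 1.21 = 4.19

4.19 bits


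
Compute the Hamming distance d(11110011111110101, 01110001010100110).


Count differing positions: ^ . . . . . ^ . ^ . ^ . ^ . . ^ ^ = 7 differences

7


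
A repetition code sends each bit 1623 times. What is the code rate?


Rate = k/n = 1/1623

1/1623


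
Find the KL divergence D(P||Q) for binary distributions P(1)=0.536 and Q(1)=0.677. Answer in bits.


KL = p*log2(p/q) + (1-p)*log2((1-p)/(1-q)) = 0.536*log2(0.536/0.677) + 0.464*log2(0.464/0.323) = 0.0619

0.0619 bits


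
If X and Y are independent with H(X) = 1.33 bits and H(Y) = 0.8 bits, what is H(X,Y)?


For independent variables, H(X,Y) = H(X) + H(Y) = 1.33 + 0.8 = 2.13

2.13 bits


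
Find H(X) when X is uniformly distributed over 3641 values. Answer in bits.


H = log2(n) = log2(3641) = 11.8301

11.8301 bits


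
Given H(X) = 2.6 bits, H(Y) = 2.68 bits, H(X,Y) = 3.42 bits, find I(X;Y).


I(X;Y) = H(X) + H(Y) - H(X,Y) = 2.6 + 2.68 - 3.42 = 1.86

1.86 bits


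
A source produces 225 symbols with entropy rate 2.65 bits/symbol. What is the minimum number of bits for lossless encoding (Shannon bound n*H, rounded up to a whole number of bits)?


Minimum bits >= n * H = 225 * 2.65 = 596.25, rounded up to a whole number of bits = 597

597 bits


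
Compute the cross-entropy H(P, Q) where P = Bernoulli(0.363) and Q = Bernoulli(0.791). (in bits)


H(P,Q) = -p*log2(q) - (1-p)*log2(1-q). -0.363*log2(0.791) = 0.122785; -0.637*log2(0.209) = 1.438617. H(P,Q) = 0.122785 + 1.438617 = 1.5614

1.5614 bits


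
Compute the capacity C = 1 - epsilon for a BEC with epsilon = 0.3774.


C = 1 - epsilon = 1 - 0.3774 = 0.6226

0.6226 bits


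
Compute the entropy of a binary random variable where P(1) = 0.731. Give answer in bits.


H = -p*log2(p) - (1-p)*log2(1-p). -0.731*log2(0.731) = 0.330453; -0.269*log2(0.269) = 0.509573. H = 0.330453 + 0.509573 = 0.84

0.84 bits


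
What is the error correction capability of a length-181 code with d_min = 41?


Correction capability = floor((d-1)/2) = floor((41-1)/2) = 20

20 errors


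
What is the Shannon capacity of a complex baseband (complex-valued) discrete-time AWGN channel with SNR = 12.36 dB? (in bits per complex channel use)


SNR_linear = 10^(12.36/10) = 17.2187; C = log2(1 + SNR_linear) = log2(1 + 17.2187) = 4.1873

4.1873 bits/channel use


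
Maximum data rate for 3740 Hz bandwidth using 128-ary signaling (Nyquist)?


Rate = 2 * B * log2(M) = 2 * 3740 * 7.0 = 52360.0

52360.0 bps


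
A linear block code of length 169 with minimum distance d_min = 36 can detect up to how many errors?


Detection capability = d_min - 1 = 36 - 1 = 35

35 errors


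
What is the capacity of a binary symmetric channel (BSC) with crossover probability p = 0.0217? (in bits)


H(p) = -p*log2(p) - (1-p)*log2(1-p) = -0.0217*log2(0.0217) - 0.9783*log2(0.9783) = 0.119918 + 0.030964 = 0.1509. C = 1 - H(p) = 1 - 0.1509 = 0.8491

0.8491 bits


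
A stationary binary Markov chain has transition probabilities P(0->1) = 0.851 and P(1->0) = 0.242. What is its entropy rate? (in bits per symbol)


Stationary distribution: pi_0 = p10/(p01+p10) = 0.2214, pi_1 = 0.7786. Entropy rate H' = pi_0*H(p01) + pi_1*H(p10) = 0.2214*0.6073 + 0.7786*0.7984 = 0.7561

0.7561 bits/symbol


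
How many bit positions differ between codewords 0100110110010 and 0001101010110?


Count differing positions: . ^ . ^ . ^ ^ ^ . . ^ . . = 6 differences

6


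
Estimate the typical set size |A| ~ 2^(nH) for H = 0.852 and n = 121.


log2|A_typical| = nH = 121 * 0.852 = 103.092, so |A_typical| ~ 2^103.092 = 1.081e+31

1.081e+31


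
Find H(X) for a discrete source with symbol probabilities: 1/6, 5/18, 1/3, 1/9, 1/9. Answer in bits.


H = -sum(p_i * log2(p_i)). Terms: -(1/6)*log2(1/6) = 0.430827; -(5/18)*log2(5/18) = 0.513332; -(1/3)*log2(1/3) = 0.528321; -(1/9)*log2(1/9) = 0.352214; -(1/9)*log2(1/9) = 0.352214. H = 0.430827 + 0.513332 + 0.528321 + 0.352214 + 0.352214 = 2.1769

2.1769 bits


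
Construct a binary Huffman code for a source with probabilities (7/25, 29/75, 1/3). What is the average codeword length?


Huffman construction (repeatedly merge the two least-probable nodes; each merge adds 1 bit to every symbol beneath it): 7/25 + 1/3 = 46/75; 29/75 + 46/75 = 1. Resulting codeword lengths (in the order the probabilities were given): (2, 1, 2). L_avg = sum(p_i * l_i) = 7/25*2 + 29/75*1 + 1/3*2 = 121/75 = 1.6133

1.6133 bits


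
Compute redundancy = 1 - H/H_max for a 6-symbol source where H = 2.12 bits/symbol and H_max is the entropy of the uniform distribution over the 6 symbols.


H_max = log2(K) = log2(6) = 2.585 bits/symbol. Redundancy = 1 - H/H_max = 1 - 2.12/2.585 = 1 - 0.8201 = 0.1799

0.1799


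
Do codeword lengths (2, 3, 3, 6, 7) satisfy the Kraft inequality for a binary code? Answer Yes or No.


Kraft sum = sum(2^(-l_i)) = 0.5234, need <= 1. Result: satisfied (a binary prefix-free code with these lengths exists)

Yes


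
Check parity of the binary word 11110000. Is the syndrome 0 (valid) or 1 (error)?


Syndrome = XOR of all bits = 1 XOR 1 XOR 1 XOR 1 XOR 0 XOR 0 XOR 0 XOR 0 = 0

0


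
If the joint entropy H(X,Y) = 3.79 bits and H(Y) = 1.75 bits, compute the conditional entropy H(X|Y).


H(X|Y) = H(X,Y) - H(Y) = 3.79 - 1.75 = 2.04

2.04 bits


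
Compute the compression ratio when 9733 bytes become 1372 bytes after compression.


Ratio = original / compressed = 9733 / 1372 = 7.094

7.094


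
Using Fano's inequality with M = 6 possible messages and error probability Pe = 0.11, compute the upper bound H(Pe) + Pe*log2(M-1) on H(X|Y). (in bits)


H(Pe) = -Pe*log2(Pe) - (1-Pe)*log2(1-Pe) = -0.11*log2(0.11) - 0.89*log2(0.89) = 0.350287 + 0.149629 = 0.4999. Pe*log2(M-1) = 0.11*log2(5) = 0.255412. Bound = H(Pe) + Pe*log2(M-1) = 0.350287 + 0.149629 + 0.255412 = 0.7553

0.7553 bits


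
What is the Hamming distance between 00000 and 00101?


Count differing positions: . . ^ . ^ = 2 differences

2


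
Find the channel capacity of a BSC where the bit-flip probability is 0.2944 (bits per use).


H(p) = -p*log2(p) - (1-p)*log2(1-p) = -0.2944*log2(0.2944) - 0.7056*log2(0.7056) = 0.519366 + 0.354972 = 0.8743. C = 1 - H(p) = 1 - 0.8743 = 0.1257

0.1257 bits


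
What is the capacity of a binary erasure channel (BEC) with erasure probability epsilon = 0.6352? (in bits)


C = 1 - epsilon = 1 - 0.6352 = 0.3648

0.3648 bits


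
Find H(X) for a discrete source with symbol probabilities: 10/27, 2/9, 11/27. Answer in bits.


H = -sum(p_i * log2(p_i)). Terms: -(10/27)*log2(10/27) = 0.530726; -(2/9)*log2(2/9) = 0.482206; -(11/27)*log2(11/27) = 0.527778. H = 0.530726 + 0.482206 + 0.527778 = 1.5407

1.5407 bits


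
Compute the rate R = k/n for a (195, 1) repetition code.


Rate = k/n = 1/195

1/195


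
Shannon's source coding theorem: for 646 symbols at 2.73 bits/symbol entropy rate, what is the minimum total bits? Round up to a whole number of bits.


Minimum bits >= n * H = 646 * 2.73 = 1763.58, rounded up to a whole number of bits = 1764

1764 bits


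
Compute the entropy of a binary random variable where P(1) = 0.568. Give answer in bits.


H = -p*log2(p) - (1-p)*log2(1-p). -0.568*log2(0.568) = 0.463509; -0.432*log2(0.432) = 0.523107. H = 0.463509 + 0.523107 = 0.9866

0.9866 bits


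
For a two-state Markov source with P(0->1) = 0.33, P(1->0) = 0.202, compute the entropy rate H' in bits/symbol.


Stationary distribution: pi_0 = p10/(p01+p10) = 0.3797, pi_1 = 0.6203. Entropy rate H' = pi_0*H(p01) + pi_1*H(p10) = 0.3797*0.9149 + 0.6203*0.7259 = 0.7977

0.7977 bits/symbol


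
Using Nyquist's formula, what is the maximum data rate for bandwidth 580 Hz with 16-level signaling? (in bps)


Rate = 2 * B * log2(M) = 2 * 580 * 4.0 = 4640.0

4640.0 bps


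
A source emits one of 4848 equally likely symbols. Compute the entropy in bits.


H = log2(n) = log2(4848) = 12.2432

12.2432 bits


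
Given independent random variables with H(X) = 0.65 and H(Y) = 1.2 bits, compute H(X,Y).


For independent variables, H(X,Y) = H(X) + H(Y) = 0.65 + 1.2 = 1.85

1.85 bits


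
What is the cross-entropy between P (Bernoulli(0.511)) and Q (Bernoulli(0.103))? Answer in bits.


H(P,Q) = -p*log2(q) - (1-p)*log2(1-q). -0.511*log2(0.103) = 1.675714; -0.489*log2(0.897) = 0.076685. H(P,Q) = 1.675714 + 0.076685 = 1.7524

1.7524 bits


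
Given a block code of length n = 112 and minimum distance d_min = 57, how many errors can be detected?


Detection capability = d_min - 1 = 57 - 1 = 56

56 errors


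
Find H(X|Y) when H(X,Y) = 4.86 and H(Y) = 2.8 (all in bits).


H(X|Y) = H(X,Y) - H(Y) = 4.86 - 2.8 = 2.06

2.06 bits


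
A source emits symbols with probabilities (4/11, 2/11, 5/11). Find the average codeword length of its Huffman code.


Huffman construction (repeatedly merge the two least-probable nodes; each merge adds 1 bit to every symbol beneath it): 2/11 + 4/11 = 6/11; 5/11 + 6/11 = 1. Resulting codeword lengths (in the order the probabilities were given): (2, 2, 1). L_avg = sum(p_i * l_i) = 4/11*2 + 2/11*2 + 5/11*1 = 17/11 = 1.5455

1.5455 bits


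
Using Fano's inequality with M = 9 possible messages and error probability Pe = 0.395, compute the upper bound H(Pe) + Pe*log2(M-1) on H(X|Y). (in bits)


H(Pe) = -Pe*log2(Pe) - (1-Pe)*log2(1-Pe) = -0.395*log2(0.395) - 0.605*log2(0.605) = 0.529330 + 0.438621 = 0.968. Pe*log2(M-1) = 0.395*log2(8) = 1.185000. Bound = H(Pe) + Pe*log2(M-1) = 0.529330 + 0.438621 + 1.185000 = 2.153

2.153 bits


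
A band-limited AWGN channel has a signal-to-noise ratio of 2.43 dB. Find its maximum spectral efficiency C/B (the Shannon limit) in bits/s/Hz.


SNR_linear = 10^(2.43/10) = 1.7498; C/B = log2(1 + SNR_linear) = log2(1 + 1.7498) = 1.4594

1.4594 bits/s/Hz


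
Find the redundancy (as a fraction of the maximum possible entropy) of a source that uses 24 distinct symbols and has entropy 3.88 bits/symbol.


H_max = log2(K) = log2(24) = 4.585 bits/symbol. Redundancy = 1 - H/H_max = 1 - 3.88/4.585 = 1 - 0.8462 = 0.1538

0.1538


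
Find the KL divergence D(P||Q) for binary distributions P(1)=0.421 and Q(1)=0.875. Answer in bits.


KL = p*log2(p/q) + (1-p)*log2((1-p)/(1-q)) = 0.421*log2(0.421/0.875) + 0.579*log2(0.579/0.125) = 0.8362

0.8362 bits


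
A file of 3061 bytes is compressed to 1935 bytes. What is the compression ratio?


Ratio = original / compressed = 3061 / 1935 = 1.5819

1.5819


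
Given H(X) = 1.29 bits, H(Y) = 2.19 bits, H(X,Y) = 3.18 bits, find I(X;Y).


I(X;Y) = H(X) + H(Y) - H(X,Y) = 1.29 + 2.19 - 3.18 = 0.3

0.3 bits


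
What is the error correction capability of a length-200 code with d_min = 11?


Correction capability = floor((d-1)/2) = floor((11-1)/2) = 5

5 errors


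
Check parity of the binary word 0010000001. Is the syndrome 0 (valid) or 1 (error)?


Syndrome = XOR of all bits = 0 XOR 0 XOR 1 XOR 0 XOR 0 XOR 0 XOR 0 XOR 0 XOR 0 XOR 1 = 0

0


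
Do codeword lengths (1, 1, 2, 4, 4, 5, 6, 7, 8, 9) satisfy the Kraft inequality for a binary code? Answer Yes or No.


Kraft sum = sum(2^(-l_i)) = 1.4355, need <= 1. Result: violated (a binary prefix-free code with these lengths cannot exist)

No


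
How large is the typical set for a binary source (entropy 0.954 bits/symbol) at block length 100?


log2|A_typical| = nH = 100 * 0.954 = 95.4, so |A_typical| ~ 2^95.4 = 5.227e+28

5.227e+28


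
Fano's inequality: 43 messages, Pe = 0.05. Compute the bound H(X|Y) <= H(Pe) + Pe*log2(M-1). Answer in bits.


H(Pe) = -Pe*log2(Pe) - (1-Pe)*log2(1-Pe) = -0.05*log2(0.05) - 0.95*log2(0.95) = 0.216096 + 0.070301 = 0.2864. Pe*log2(M-1) = 0.05*log2(42) = 0.269616. Bound = H(Pe) + Pe*log2(M-1) = 0.216096 + 0.070301 + 0.269616 = 0.556

0.556 bits


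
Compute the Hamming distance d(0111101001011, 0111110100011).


Count differing positions: . . . . . ^ ^ ^ . ^ . . . = 4 differences

4


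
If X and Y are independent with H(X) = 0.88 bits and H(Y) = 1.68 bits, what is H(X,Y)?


For independent variables, H(X,Y) = H(X) + H(Y) = 0.88 + 1.68 = 2.56

2.56 bits


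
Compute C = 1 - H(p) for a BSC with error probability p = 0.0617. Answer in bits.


H(p) = -p*log2(p) - (1-p)*log2(1-p) = -0.0617*log2(0.0617) - 0.9383*log2(0.9383) = 0.247947 + 0.086210 = 0.3342. C = 1 - H(p) = 1 - 0.3342 = 0.6658

0.6658 bits


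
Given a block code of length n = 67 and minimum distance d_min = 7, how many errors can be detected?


Detection capability = d_min - 1 = 7 - 1 = 6

6 errors


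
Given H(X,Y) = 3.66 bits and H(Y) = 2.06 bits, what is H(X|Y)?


H(X|Y) = H(X,Y) - H(Y) = 3.66 - 2.06 = 1.6

1.6 bits


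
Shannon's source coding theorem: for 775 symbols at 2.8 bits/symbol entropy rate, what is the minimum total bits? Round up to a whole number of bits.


Minimum bits >= n * H = 775 * 2.8 = 2170.0, rounded up to a whole number of bits = 2170

2170 bits


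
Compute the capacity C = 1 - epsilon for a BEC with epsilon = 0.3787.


C = 1 - epsilon = 1 - 0.3787 = 0.6213

0.6213 bits


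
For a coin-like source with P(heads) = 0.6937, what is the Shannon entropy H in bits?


H = -p*log2(p) - (1-p)*log2(1-p). -0.6937*log2(0.6937) = 0.366007; -0.3063*log2(0.3063) = 0.522849. H = 0.366007 + 0.522849 = 0.8889

0.8889 bits


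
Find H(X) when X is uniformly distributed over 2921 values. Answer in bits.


H = log2(n) = log2(2921) = 11.5122

11.5122 bits


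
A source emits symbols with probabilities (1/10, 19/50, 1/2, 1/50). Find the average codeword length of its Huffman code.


Huffman construction (repeatedly merge the two least-probable nodes; each merge adds 1 bit to every symbol beneath it): 1/50 + 1/10 = 3/25; 3/25 + 19/50 = 1/2; 1/2 + 1/2 = 1. Resulting codeword lengths (in the order the probabilities were given): (3, 2, 1, 3). L_avg = sum(p_i * l_i) = 1/10*3 + 19/50*2 + 1/2*1 + 1/50*3 = 81/50 = 1.62

1.62 bits


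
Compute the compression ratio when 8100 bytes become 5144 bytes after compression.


Ratio = original / compressed = 8100 / 5144 = 1.5747

1.5747


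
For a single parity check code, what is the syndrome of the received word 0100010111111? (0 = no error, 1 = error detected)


Syndrome = XOR of all bits = 0 XOR 1 XOR 0 XOR 0 XOR 0 XOR 1 XOR 0 XOR 1 XOR 1 XOR 1 XOR 1 XOR 1 XOR 1 = 0

0


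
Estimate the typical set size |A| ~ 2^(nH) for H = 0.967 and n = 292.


log2|A_typical| = nH = 292 * 0.967 = 282.364, so |A_typical| ~ 2^282.364 = 1.000e+85

1.000e+85


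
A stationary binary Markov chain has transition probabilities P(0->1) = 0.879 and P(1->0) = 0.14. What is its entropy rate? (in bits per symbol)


Stationary distribution: pi_0 = p10/(p01+p10) = 0.1374, pi_1 = 0.8626. Entropy rate H' = pi_0*H(p01) + pi_1*H(p10) = 0.1374*0.5322 + 0.8626*0.5842 = 0.5771

0.5771 bits/symbol


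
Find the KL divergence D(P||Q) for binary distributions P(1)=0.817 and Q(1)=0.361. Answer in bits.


KL = p*log2(p/q) + (1-p)*log2((1-p)/(1-q)) = 0.817*log2(0.817/0.361) + 0.183*log2(0.183/0.639) = 0.6326

0.6326 bits


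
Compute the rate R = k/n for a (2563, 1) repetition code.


Rate = k/n = 1/2563

1/2563


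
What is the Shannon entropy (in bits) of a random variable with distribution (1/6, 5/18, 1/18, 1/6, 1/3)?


H = -sum(p_i * log2(p_i)). Terms: -(1/6)*log2(1/6) = 0.430827; -(5/18)*log2(5/18) = 0.513332; -(1/18)*log2(1/18) = 0.231663; -(1/6)*log2(1/6) = 0.430827; -(1/3)*log2(1/3) = 0.528321. H = 0.430827 + 0.513332 + 0.231663 + 0.430827 + 0.528321 = 2.135

2.135 bits


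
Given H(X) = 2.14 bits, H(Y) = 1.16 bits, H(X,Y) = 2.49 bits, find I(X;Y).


I(X;Y) = H(X) + H(Y) - H(X,Y) = 2.14 + 1.16 - 2.49 = 0.81

0.81 bits


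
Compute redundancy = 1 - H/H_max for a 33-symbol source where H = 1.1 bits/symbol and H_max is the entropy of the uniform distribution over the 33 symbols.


H_max = log2(K) = log2(33) = 5.0444 bits/symbol. Redundancy = 1 - H/H_max = 1 - 1.1/5.0444 = 1 - 0.2181 = 0.7819

0.7819
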